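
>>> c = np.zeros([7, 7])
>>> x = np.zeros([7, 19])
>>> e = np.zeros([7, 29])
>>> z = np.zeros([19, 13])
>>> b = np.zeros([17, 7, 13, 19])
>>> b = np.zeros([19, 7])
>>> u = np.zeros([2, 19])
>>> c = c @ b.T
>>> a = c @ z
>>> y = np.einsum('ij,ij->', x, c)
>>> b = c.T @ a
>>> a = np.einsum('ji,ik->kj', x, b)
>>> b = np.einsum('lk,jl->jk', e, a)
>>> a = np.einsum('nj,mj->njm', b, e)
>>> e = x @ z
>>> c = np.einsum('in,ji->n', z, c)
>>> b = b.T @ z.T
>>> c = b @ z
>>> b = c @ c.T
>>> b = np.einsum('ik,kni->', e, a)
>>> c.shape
(29, 13)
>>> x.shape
(7, 19)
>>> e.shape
(7, 13)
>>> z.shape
(19, 13)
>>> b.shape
()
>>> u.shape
(2, 19)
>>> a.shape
(13, 29, 7)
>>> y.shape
()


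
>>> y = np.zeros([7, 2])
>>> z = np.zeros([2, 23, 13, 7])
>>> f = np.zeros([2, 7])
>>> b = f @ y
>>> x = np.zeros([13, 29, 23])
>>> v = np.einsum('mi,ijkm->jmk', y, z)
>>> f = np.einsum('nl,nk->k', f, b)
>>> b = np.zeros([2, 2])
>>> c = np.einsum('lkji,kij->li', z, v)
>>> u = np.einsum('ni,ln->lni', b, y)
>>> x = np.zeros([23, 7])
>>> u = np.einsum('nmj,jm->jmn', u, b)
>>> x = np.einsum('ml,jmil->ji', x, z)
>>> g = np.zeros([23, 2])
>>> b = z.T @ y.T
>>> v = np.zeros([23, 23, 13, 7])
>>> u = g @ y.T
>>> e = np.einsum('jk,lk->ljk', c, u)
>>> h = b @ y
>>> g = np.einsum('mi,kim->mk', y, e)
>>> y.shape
(7, 2)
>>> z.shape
(2, 23, 13, 7)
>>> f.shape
(2,)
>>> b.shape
(7, 13, 23, 7)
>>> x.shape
(2, 13)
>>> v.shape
(23, 23, 13, 7)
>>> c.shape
(2, 7)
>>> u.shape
(23, 7)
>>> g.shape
(7, 23)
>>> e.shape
(23, 2, 7)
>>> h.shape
(7, 13, 23, 2)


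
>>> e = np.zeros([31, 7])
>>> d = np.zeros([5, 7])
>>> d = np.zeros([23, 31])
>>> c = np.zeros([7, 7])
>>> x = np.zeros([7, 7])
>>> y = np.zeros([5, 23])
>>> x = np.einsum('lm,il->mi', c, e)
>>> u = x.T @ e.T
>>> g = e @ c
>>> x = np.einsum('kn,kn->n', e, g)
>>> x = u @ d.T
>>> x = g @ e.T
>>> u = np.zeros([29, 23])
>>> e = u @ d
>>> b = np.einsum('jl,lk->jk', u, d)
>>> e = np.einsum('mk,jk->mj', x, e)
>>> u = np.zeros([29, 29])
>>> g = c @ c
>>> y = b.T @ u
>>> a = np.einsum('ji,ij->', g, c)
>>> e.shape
(31, 29)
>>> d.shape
(23, 31)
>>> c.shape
(7, 7)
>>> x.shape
(31, 31)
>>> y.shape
(31, 29)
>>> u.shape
(29, 29)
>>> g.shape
(7, 7)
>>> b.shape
(29, 31)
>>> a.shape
()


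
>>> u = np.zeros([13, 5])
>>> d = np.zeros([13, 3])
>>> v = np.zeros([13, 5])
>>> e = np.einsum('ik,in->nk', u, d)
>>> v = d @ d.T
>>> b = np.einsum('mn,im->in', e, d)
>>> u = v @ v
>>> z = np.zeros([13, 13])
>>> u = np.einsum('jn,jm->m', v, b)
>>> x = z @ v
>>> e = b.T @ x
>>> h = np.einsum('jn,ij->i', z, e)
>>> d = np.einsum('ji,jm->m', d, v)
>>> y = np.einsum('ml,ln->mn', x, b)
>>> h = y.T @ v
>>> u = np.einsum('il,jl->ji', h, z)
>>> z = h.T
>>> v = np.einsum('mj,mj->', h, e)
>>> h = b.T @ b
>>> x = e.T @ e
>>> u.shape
(13, 5)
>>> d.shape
(13,)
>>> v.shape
()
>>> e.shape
(5, 13)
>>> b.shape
(13, 5)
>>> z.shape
(13, 5)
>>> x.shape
(13, 13)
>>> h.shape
(5, 5)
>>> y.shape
(13, 5)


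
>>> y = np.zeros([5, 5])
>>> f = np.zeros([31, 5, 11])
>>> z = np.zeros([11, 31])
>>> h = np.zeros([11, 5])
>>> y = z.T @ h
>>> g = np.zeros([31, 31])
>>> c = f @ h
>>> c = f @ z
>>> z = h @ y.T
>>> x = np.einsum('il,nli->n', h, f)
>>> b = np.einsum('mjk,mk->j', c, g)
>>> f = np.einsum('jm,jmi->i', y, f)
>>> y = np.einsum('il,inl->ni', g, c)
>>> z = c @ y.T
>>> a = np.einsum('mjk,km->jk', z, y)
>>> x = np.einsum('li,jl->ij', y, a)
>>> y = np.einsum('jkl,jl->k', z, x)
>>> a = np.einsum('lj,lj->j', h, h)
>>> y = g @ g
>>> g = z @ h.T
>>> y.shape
(31, 31)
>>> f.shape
(11,)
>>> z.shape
(31, 5, 5)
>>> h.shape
(11, 5)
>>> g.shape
(31, 5, 11)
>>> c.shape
(31, 5, 31)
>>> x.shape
(31, 5)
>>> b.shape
(5,)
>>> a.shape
(5,)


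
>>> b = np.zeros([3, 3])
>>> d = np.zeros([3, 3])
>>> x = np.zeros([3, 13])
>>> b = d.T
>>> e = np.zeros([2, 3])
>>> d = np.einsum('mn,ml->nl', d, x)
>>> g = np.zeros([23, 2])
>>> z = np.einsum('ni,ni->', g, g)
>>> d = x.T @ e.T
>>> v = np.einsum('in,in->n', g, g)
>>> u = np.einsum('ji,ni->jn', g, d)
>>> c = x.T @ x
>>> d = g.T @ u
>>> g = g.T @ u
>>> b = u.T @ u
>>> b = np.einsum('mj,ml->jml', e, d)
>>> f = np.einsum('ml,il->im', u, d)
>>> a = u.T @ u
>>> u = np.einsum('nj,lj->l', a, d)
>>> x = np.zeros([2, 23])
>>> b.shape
(3, 2, 13)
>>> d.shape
(2, 13)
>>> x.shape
(2, 23)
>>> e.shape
(2, 3)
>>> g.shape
(2, 13)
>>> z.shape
()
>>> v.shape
(2,)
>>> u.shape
(2,)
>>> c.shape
(13, 13)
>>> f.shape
(2, 23)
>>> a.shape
(13, 13)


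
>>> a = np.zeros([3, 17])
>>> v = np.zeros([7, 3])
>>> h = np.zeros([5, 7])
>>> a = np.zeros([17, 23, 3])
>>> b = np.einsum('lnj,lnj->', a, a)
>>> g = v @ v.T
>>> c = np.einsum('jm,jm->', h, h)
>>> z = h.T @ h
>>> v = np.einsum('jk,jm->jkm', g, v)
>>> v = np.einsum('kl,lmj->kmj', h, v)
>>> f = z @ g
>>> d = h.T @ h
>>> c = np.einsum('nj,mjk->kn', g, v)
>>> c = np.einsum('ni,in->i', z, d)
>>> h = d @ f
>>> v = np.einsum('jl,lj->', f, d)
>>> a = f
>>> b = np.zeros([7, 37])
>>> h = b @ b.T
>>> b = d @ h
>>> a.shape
(7, 7)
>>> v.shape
()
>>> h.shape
(7, 7)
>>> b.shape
(7, 7)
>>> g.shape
(7, 7)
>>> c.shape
(7,)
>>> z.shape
(7, 7)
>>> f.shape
(7, 7)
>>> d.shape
(7, 7)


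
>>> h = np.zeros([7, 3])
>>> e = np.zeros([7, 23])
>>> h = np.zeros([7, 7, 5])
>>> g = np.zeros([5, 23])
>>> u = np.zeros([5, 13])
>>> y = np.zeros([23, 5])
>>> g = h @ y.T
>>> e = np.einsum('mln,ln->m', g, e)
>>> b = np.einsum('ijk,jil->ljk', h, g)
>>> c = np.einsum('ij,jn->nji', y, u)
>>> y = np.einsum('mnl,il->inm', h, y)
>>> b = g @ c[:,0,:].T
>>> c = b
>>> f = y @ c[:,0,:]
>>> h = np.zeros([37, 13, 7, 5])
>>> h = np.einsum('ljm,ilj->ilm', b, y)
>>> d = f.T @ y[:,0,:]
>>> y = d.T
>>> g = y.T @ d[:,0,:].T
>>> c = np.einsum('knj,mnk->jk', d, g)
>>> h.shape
(23, 7, 13)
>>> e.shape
(7,)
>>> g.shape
(13, 7, 13)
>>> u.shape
(5, 13)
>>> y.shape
(7, 7, 13)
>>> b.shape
(7, 7, 13)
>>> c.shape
(7, 13)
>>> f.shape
(23, 7, 13)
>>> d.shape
(13, 7, 7)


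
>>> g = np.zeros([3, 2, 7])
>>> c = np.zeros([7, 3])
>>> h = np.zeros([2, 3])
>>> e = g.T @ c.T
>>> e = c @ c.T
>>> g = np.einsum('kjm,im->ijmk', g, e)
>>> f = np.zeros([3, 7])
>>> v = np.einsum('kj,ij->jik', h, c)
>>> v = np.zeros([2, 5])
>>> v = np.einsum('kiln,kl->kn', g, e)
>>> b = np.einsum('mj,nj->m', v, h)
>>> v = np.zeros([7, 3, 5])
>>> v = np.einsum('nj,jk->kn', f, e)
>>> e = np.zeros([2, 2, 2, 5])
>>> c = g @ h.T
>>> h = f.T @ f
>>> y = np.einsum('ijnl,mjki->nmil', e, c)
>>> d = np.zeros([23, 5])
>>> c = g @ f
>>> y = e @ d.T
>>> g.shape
(7, 2, 7, 3)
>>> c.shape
(7, 2, 7, 7)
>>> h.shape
(7, 7)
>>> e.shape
(2, 2, 2, 5)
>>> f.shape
(3, 7)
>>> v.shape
(7, 3)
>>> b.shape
(7,)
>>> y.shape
(2, 2, 2, 23)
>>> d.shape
(23, 5)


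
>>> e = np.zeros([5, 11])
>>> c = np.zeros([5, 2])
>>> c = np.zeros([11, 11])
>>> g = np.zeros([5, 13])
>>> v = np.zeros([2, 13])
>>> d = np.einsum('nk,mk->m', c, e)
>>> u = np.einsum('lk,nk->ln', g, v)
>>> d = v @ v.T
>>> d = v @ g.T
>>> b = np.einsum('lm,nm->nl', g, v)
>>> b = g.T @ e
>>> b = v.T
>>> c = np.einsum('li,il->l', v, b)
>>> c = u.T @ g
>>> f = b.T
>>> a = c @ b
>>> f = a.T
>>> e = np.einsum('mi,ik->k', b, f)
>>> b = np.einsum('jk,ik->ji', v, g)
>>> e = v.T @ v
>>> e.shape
(13, 13)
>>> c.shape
(2, 13)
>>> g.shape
(5, 13)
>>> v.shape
(2, 13)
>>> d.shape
(2, 5)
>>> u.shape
(5, 2)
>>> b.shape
(2, 5)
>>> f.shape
(2, 2)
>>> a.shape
(2, 2)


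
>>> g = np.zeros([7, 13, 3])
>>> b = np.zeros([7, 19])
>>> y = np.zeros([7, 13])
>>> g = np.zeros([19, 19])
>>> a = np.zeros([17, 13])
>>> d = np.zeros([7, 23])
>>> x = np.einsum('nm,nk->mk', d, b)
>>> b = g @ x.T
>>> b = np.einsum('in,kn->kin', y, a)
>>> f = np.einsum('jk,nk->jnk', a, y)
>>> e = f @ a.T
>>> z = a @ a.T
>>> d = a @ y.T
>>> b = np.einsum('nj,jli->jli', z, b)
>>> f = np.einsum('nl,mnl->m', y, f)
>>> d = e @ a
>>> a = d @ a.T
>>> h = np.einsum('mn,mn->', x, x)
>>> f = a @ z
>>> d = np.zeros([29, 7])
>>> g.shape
(19, 19)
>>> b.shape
(17, 7, 13)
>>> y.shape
(7, 13)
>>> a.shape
(17, 7, 17)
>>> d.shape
(29, 7)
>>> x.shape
(23, 19)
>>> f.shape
(17, 7, 17)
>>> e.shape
(17, 7, 17)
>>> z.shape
(17, 17)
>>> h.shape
()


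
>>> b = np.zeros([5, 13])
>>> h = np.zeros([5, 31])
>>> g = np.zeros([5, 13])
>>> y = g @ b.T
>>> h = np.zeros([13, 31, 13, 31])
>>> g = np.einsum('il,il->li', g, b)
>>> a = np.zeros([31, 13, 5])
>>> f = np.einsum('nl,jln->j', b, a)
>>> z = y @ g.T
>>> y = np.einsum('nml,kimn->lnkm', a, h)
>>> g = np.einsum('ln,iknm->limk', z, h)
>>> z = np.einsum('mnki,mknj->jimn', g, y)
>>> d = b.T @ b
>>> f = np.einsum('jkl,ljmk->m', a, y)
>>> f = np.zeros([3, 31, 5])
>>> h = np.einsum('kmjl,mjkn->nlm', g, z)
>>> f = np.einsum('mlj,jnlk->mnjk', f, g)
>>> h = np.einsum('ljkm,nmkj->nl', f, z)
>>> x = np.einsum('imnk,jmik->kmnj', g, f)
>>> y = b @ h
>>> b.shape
(5, 13)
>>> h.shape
(13, 3)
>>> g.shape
(5, 13, 31, 31)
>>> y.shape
(5, 3)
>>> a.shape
(31, 13, 5)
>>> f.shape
(3, 13, 5, 31)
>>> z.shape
(13, 31, 5, 13)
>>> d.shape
(13, 13)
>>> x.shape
(31, 13, 31, 3)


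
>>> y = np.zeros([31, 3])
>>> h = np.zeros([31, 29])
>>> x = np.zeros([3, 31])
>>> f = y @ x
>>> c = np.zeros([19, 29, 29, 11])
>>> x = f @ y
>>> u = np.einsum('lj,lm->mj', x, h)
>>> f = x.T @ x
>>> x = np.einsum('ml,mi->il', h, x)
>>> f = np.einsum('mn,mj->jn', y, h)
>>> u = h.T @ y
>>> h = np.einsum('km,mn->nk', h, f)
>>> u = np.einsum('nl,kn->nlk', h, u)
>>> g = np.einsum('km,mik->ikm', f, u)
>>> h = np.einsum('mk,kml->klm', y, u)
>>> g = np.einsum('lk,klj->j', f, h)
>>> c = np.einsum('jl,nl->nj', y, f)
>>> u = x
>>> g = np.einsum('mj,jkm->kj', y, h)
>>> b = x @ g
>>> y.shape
(31, 3)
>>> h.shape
(3, 29, 31)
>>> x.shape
(3, 29)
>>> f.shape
(29, 3)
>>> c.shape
(29, 31)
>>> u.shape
(3, 29)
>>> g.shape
(29, 3)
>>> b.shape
(3, 3)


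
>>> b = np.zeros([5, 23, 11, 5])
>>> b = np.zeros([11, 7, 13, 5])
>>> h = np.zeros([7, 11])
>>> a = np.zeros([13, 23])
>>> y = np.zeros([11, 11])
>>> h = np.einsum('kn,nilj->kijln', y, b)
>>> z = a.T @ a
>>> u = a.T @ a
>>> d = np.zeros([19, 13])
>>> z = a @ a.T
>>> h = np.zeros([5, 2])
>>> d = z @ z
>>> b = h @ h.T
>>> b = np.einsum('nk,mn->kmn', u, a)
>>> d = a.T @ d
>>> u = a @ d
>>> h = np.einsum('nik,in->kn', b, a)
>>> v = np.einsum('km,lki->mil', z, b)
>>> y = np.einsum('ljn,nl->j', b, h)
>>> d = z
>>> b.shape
(23, 13, 23)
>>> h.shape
(23, 23)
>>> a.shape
(13, 23)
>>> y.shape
(13,)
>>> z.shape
(13, 13)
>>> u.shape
(13, 13)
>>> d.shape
(13, 13)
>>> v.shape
(13, 23, 23)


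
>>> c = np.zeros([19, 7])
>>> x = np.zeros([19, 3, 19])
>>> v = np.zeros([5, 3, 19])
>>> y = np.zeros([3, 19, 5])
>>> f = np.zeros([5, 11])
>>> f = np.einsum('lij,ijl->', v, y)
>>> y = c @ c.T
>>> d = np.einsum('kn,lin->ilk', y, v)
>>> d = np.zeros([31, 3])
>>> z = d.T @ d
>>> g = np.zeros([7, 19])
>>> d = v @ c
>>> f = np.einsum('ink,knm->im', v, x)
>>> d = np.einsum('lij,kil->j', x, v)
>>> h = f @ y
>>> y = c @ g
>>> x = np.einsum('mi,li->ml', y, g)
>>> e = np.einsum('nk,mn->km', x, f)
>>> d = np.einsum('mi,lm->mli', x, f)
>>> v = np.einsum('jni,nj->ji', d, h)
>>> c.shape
(19, 7)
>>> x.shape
(19, 7)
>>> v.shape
(19, 7)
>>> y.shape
(19, 19)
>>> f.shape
(5, 19)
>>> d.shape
(19, 5, 7)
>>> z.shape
(3, 3)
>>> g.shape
(7, 19)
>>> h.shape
(5, 19)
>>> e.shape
(7, 5)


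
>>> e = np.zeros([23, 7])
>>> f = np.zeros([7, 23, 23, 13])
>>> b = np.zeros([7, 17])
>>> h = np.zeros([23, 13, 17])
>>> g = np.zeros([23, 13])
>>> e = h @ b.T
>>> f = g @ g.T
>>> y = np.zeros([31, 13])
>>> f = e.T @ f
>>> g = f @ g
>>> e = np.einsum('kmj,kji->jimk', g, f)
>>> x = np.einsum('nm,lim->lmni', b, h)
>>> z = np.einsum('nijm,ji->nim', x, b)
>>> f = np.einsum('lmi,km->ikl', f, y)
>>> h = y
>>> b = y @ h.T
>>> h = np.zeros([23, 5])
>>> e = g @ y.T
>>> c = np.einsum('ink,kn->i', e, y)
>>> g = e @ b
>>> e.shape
(7, 13, 31)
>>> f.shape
(23, 31, 7)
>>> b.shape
(31, 31)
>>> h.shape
(23, 5)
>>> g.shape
(7, 13, 31)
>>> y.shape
(31, 13)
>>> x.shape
(23, 17, 7, 13)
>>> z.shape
(23, 17, 13)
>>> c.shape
(7,)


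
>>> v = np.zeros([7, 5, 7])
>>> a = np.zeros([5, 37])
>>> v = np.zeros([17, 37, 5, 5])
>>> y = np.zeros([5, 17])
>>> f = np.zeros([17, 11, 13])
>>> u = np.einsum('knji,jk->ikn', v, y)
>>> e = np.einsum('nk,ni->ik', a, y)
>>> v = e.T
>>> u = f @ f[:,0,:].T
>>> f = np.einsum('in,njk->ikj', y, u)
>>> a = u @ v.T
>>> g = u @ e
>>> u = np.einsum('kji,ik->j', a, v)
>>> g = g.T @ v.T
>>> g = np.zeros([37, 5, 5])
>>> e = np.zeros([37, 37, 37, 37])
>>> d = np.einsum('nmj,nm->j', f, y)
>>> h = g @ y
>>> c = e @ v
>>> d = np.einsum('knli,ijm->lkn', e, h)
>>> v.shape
(37, 17)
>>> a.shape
(17, 11, 37)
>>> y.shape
(5, 17)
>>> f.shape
(5, 17, 11)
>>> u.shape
(11,)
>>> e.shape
(37, 37, 37, 37)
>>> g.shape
(37, 5, 5)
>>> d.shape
(37, 37, 37)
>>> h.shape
(37, 5, 17)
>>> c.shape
(37, 37, 37, 17)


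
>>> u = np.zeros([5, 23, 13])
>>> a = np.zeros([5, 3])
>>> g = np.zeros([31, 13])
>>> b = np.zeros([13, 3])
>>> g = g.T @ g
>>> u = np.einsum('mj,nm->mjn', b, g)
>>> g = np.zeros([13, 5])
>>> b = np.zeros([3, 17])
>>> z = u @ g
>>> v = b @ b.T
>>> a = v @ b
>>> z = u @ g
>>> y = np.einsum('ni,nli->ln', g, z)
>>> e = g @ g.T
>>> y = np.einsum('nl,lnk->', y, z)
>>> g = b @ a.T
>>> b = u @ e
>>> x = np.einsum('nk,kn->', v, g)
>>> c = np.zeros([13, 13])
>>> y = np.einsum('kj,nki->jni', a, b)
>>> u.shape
(13, 3, 13)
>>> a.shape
(3, 17)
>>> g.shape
(3, 3)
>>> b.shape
(13, 3, 13)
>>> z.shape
(13, 3, 5)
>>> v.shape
(3, 3)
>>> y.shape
(17, 13, 13)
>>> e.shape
(13, 13)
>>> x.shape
()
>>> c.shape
(13, 13)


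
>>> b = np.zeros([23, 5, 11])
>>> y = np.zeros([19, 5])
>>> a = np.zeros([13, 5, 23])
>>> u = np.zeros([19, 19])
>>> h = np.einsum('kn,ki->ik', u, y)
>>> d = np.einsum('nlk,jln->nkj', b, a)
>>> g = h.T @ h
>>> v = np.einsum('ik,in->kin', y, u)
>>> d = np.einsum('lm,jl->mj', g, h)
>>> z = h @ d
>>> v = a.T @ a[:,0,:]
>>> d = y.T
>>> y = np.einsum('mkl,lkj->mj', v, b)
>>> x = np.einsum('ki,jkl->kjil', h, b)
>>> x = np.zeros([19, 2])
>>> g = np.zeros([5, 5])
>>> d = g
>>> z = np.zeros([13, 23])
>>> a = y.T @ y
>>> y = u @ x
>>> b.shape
(23, 5, 11)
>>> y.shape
(19, 2)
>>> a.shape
(11, 11)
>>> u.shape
(19, 19)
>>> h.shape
(5, 19)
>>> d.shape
(5, 5)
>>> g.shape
(5, 5)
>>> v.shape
(23, 5, 23)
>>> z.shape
(13, 23)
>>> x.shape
(19, 2)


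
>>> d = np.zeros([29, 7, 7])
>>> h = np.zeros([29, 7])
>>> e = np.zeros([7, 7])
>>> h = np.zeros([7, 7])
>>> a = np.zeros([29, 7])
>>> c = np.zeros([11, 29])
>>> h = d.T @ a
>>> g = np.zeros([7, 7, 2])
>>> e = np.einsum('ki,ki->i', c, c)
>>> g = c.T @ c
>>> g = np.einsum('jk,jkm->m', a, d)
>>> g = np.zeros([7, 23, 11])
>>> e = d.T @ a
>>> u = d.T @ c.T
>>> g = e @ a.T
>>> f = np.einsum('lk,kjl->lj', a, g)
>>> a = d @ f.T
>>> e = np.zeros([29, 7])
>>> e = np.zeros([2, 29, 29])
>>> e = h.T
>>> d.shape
(29, 7, 7)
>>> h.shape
(7, 7, 7)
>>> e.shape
(7, 7, 7)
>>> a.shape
(29, 7, 29)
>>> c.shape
(11, 29)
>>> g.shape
(7, 7, 29)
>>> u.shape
(7, 7, 11)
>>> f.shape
(29, 7)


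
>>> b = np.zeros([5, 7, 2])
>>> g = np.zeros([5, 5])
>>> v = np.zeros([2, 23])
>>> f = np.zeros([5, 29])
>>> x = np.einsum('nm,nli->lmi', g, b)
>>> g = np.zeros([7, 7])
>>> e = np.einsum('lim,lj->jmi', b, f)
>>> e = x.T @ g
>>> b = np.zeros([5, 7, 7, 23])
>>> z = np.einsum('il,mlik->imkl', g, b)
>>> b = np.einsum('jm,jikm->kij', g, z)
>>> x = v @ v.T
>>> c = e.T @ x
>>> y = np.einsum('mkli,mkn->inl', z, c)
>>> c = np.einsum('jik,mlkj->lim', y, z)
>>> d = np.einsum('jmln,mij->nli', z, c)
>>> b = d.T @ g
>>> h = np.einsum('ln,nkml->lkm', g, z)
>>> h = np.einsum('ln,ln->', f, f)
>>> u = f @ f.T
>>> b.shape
(2, 23, 7)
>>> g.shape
(7, 7)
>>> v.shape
(2, 23)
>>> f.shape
(5, 29)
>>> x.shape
(2, 2)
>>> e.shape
(2, 5, 7)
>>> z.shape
(7, 5, 23, 7)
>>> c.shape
(5, 2, 7)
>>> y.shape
(7, 2, 23)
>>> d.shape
(7, 23, 2)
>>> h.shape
()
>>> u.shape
(5, 5)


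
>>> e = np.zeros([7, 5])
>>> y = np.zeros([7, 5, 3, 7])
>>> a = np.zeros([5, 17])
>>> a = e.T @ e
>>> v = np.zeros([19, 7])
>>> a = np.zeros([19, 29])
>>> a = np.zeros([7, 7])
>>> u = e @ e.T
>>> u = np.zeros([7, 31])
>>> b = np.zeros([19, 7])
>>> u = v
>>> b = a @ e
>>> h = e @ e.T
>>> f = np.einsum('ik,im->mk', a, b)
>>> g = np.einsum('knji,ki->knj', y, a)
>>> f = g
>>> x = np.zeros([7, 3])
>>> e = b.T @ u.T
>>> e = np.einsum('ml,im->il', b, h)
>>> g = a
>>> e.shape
(7, 5)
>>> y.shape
(7, 5, 3, 7)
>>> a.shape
(7, 7)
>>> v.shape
(19, 7)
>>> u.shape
(19, 7)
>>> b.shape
(7, 5)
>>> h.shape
(7, 7)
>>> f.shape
(7, 5, 3)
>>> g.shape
(7, 7)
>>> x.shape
(7, 3)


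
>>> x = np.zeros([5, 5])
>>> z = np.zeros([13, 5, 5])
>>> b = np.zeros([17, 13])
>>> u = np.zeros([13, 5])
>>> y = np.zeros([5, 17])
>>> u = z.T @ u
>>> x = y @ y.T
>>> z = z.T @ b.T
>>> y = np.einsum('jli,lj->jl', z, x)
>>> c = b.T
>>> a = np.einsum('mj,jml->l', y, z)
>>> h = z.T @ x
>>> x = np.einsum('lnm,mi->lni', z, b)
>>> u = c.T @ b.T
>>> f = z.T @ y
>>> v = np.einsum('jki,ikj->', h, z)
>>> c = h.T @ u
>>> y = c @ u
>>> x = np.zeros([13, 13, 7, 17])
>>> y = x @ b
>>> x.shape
(13, 13, 7, 17)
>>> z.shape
(5, 5, 17)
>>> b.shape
(17, 13)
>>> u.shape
(17, 17)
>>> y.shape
(13, 13, 7, 13)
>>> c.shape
(5, 5, 17)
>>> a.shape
(17,)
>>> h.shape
(17, 5, 5)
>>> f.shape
(17, 5, 5)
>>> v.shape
()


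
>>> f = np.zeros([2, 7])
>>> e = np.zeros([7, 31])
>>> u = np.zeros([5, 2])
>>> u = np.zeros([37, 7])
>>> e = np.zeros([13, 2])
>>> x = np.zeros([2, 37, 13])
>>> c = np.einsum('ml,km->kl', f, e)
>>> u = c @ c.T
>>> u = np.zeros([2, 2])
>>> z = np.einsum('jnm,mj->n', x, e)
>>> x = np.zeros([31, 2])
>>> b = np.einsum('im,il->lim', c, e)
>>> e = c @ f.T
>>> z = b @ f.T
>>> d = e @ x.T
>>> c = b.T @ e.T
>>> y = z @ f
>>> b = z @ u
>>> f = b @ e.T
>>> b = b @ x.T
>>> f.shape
(2, 13, 13)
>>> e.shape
(13, 2)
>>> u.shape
(2, 2)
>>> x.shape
(31, 2)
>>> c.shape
(7, 13, 13)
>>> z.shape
(2, 13, 2)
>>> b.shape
(2, 13, 31)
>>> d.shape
(13, 31)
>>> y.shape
(2, 13, 7)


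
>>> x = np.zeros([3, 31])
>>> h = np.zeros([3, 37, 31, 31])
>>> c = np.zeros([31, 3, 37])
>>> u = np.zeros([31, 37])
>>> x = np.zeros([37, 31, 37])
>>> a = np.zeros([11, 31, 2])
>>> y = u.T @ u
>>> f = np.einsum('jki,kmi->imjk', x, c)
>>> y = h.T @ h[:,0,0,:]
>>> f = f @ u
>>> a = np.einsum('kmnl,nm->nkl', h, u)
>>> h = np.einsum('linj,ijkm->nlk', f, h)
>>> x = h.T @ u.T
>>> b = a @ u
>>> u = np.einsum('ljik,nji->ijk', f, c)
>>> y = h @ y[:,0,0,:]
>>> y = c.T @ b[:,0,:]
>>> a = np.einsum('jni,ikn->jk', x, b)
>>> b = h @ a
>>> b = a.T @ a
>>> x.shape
(31, 37, 31)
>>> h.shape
(37, 37, 31)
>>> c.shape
(31, 3, 37)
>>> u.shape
(37, 3, 37)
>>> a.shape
(31, 3)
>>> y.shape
(37, 3, 37)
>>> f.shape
(37, 3, 37, 37)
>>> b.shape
(3, 3)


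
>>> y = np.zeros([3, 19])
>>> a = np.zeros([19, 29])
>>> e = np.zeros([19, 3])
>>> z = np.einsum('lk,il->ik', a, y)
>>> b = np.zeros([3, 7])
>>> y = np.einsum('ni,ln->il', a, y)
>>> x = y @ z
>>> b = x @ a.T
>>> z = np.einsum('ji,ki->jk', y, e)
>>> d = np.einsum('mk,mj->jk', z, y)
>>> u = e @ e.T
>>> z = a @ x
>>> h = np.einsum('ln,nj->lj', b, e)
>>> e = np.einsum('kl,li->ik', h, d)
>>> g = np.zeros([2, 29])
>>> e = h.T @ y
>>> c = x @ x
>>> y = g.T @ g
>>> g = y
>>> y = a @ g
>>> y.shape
(19, 29)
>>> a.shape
(19, 29)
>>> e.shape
(3, 3)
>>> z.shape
(19, 29)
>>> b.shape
(29, 19)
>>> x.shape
(29, 29)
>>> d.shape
(3, 19)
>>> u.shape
(19, 19)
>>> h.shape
(29, 3)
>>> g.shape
(29, 29)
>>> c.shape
(29, 29)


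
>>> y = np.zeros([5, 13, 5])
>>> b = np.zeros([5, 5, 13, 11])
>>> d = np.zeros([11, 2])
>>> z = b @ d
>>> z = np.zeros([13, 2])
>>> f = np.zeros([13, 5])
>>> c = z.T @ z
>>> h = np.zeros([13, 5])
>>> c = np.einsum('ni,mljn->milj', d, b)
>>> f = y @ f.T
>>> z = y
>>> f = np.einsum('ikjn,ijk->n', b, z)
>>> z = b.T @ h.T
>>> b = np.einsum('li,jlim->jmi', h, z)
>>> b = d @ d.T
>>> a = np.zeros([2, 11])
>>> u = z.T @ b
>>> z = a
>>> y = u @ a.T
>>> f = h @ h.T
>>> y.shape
(13, 5, 13, 2)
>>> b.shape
(11, 11)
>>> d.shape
(11, 2)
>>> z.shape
(2, 11)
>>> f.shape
(13, 13)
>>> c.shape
(5, 2, 5, 13)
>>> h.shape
(13, 5)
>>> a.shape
(2, 11)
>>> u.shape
(13, 5, 13, 11)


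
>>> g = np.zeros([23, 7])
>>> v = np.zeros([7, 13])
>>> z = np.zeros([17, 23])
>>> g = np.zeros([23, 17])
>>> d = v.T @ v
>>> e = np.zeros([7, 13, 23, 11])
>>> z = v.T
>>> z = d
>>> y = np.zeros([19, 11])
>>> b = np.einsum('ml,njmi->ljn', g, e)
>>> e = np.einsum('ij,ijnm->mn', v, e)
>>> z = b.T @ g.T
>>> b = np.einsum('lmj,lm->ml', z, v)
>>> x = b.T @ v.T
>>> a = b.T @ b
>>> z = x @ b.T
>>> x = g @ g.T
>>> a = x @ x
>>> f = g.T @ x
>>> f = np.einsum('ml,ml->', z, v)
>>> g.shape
(23, 17)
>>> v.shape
(7, 13)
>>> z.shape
(7, 13)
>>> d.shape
(13, 13)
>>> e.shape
(11, 23)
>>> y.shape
(19, 11)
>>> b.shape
(13, 7)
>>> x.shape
(23, 23)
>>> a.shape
(23, 23)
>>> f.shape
()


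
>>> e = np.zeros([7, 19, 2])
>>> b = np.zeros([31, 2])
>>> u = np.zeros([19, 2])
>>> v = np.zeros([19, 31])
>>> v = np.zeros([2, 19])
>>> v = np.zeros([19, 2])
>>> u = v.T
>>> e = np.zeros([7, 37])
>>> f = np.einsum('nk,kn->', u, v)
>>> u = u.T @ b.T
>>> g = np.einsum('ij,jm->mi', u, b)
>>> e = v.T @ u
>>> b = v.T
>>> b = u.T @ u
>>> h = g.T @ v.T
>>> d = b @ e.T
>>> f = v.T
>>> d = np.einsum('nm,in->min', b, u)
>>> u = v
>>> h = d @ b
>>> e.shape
(2, 31)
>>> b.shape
(31, 31)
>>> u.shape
(19, 2)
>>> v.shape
(19, 2)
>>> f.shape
(2, 19)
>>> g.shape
(2, 19)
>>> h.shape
(31, 19, 31)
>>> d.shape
(31, 19, 31)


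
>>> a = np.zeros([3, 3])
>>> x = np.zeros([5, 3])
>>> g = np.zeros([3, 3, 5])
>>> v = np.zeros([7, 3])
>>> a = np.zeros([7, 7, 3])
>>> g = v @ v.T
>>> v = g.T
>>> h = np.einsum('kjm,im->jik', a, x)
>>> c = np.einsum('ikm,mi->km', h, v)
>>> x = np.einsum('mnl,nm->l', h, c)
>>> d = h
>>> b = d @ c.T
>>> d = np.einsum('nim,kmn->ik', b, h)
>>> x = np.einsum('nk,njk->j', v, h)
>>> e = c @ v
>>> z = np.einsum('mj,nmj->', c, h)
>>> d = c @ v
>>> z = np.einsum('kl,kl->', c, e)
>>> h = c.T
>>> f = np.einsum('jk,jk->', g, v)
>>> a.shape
(7, 7, 3)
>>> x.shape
(5,)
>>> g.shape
(7, 7)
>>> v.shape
(7, 7)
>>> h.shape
(7, 5)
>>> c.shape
(5, 7)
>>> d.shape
(5, 7)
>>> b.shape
(7, 5, 5)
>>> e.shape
(5, 7)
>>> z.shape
()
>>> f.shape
()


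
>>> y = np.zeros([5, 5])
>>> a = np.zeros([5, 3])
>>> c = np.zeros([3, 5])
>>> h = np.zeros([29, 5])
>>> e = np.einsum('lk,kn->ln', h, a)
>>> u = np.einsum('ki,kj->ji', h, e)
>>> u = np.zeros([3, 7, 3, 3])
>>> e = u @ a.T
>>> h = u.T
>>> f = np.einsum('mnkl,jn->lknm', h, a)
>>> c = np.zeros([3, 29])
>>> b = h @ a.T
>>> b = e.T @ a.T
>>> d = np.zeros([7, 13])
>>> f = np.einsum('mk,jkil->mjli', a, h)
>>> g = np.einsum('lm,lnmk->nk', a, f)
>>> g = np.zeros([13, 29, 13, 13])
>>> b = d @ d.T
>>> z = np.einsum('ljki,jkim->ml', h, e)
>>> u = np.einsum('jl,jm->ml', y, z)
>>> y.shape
(5, 5)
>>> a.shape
(5, 3)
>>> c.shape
(3, 29)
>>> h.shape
(3, 3, 7, 3)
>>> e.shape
(3, 7, 3, 5)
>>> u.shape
(3, 5)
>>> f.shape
(5, 3, 3, 7)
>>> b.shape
(7, 7)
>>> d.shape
(7, 13)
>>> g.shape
(13, 29, 13, 13)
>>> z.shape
(5, 3)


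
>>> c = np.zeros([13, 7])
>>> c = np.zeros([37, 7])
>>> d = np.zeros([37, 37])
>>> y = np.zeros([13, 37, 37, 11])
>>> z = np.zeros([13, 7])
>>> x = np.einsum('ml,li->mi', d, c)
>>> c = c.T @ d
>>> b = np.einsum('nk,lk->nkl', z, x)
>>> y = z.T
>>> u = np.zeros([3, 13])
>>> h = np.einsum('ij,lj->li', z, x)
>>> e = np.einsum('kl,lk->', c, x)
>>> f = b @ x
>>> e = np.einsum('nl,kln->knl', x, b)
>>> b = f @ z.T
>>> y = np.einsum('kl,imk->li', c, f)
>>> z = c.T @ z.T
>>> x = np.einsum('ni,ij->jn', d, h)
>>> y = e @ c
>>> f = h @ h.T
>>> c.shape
(7, 37)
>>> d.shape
(37, 37)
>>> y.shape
(13, 37, 37)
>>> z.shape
(37, 13)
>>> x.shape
(13, 37)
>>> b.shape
(13, 7, 13)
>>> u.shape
(3, 13)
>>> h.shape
(37, 13)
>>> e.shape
(13, 37, 7)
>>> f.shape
(37, 37)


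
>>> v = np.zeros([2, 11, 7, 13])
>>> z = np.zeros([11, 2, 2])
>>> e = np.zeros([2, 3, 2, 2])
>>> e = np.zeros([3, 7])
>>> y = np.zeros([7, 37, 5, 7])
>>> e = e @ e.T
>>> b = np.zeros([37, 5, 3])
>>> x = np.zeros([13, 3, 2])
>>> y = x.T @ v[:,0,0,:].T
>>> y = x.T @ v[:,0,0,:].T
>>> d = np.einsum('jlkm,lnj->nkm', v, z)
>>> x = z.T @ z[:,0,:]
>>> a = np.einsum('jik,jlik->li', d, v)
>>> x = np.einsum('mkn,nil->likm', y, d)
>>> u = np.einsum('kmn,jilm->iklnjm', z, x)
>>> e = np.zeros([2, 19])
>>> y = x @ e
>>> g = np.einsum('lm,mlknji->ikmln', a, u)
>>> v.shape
(2, 11, 7, 13)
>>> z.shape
(11, 2, 2)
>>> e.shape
(2, 19)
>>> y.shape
(13, 7, 3, 19)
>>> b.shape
(37, 5, 3)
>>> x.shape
(13, 7, 3, 2)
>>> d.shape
(2, 7, 13)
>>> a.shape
(11, 7)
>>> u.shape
(7, 11, 3, 2, 13, 2)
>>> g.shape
(2, 3, 7, 11, 2)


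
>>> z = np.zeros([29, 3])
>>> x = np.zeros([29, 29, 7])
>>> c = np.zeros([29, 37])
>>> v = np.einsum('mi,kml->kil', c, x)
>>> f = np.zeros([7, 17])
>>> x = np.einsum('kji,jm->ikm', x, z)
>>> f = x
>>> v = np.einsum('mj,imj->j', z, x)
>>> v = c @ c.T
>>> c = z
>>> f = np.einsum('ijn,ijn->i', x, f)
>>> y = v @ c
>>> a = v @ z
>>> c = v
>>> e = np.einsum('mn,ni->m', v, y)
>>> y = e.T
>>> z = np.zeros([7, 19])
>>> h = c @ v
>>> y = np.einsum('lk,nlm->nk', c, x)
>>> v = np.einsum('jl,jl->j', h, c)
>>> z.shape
(7, 19)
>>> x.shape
(7, 29, 3)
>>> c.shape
(29, 29)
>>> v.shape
(29,)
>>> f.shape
(7,)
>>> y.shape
(7, 29)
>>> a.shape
(29, 3)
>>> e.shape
(29,)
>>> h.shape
(29, 29)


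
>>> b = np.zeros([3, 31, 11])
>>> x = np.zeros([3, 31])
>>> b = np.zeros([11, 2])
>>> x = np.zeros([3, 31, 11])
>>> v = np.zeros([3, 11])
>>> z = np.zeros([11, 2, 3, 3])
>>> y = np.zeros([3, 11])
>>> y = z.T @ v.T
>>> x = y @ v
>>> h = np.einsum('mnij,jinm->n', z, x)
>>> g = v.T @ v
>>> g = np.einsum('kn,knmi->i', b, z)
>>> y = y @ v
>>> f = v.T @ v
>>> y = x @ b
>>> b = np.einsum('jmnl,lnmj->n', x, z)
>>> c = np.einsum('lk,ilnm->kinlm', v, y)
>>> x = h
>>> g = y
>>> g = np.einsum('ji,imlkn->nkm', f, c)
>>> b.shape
(2,)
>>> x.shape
(2,)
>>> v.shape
(3, 11)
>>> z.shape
(11, 2, 3, 3)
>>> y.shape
(3, 3, 2, 2)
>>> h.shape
(2,)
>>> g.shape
(2, 3, 3)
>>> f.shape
(11, 11)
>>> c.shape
(11, 3, 2, 3, 2)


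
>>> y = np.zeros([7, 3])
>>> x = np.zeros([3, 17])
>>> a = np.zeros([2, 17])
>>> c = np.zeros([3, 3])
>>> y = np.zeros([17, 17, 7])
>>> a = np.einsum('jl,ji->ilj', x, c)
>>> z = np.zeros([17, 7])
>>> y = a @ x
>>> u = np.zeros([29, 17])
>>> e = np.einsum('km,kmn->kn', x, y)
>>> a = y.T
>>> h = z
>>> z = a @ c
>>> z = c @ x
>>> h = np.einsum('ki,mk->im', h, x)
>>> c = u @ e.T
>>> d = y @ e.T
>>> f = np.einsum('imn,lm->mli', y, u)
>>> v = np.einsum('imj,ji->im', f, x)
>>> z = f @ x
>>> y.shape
(3, 17, 17)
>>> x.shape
(3, 17)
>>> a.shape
(17, 17, 3)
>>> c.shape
(29, 3)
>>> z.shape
(17, 29, 17)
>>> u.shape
(29, 17)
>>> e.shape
(3, 17)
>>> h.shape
(7, 3)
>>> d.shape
(3, 17, 3)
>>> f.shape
(17, 29, 3)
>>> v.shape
(17, 29)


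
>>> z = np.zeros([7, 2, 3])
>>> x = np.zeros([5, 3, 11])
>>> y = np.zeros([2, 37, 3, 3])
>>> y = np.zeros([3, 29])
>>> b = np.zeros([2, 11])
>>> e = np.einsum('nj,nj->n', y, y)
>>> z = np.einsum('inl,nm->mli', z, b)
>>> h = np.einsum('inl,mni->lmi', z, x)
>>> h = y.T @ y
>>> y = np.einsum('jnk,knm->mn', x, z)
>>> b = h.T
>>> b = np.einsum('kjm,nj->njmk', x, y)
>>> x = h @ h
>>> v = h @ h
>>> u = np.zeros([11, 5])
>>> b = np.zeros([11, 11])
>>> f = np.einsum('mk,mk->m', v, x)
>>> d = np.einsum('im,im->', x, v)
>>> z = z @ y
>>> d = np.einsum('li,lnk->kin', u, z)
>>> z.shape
(11, 3, 3)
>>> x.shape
(29, 29)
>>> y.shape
(7, 3)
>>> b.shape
(11, 11)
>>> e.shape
(3,)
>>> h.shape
(29, 29)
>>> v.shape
(29, 29)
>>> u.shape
(11, 5)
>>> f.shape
(29,)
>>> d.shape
(3, 5, 3)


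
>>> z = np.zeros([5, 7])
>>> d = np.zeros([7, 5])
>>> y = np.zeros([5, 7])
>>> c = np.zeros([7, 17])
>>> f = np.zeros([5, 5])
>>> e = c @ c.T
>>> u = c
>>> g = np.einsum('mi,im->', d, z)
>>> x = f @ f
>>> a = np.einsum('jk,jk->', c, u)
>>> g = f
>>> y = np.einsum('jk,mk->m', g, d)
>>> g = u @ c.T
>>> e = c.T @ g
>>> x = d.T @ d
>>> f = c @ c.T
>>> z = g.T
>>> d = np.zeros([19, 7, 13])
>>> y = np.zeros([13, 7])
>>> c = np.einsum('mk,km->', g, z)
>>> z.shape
(7, 7)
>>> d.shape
(19, 7, 13)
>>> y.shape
(13, 7)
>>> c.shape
()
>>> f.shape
(7, 7)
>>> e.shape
(17, 7)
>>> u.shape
(7, 17)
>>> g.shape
(7, 7)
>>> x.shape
(5, 5)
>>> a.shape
()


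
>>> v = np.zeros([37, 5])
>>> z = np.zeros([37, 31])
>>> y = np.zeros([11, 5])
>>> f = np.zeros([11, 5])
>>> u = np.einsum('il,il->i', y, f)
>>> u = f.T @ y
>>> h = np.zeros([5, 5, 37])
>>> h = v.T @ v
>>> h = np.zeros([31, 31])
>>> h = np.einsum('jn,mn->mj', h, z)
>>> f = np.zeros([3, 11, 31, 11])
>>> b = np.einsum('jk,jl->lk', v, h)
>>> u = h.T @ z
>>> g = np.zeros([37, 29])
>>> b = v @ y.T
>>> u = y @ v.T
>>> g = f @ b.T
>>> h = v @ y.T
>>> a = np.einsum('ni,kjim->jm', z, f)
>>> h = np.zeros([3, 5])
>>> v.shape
(37, 5)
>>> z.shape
(37, 31)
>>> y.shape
(11, 5)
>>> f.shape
(3, 11, 31, 11)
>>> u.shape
(11, 37)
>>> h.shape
(3, 5)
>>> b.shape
(37, 11)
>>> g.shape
(3, 11, 31, 37)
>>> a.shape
(11, 11)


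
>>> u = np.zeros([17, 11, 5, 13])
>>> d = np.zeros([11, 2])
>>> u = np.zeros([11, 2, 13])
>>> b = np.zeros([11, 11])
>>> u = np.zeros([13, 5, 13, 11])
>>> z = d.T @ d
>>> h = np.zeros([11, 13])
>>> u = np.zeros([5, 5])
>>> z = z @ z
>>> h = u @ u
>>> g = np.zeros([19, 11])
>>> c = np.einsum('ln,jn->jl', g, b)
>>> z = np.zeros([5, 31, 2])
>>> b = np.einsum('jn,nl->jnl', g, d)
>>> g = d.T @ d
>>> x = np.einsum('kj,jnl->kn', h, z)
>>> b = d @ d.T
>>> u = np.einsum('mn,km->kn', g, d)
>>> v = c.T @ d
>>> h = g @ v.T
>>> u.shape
(11, 2)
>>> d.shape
(11, 2)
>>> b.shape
(11, 11)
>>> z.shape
(5, 31, 2)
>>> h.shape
(2, 19)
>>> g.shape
(2, 2)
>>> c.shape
(11, 19)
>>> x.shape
(5, 31)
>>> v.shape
(19, 2)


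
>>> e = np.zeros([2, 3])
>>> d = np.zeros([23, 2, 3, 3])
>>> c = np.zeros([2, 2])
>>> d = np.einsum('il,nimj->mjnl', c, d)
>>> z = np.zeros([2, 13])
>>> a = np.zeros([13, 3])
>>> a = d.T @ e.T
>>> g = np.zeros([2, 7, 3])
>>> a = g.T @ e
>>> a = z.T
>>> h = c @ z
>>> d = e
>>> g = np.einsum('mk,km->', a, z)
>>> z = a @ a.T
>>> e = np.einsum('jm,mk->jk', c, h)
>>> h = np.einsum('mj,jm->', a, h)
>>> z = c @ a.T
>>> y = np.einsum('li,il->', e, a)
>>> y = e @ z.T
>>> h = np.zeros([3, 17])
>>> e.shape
(2, 13)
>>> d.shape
(2, 3)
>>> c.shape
(2, 2)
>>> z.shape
(2, 13)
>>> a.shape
(13, 2)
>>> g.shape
()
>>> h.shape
(3, 17)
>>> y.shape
(2, 2)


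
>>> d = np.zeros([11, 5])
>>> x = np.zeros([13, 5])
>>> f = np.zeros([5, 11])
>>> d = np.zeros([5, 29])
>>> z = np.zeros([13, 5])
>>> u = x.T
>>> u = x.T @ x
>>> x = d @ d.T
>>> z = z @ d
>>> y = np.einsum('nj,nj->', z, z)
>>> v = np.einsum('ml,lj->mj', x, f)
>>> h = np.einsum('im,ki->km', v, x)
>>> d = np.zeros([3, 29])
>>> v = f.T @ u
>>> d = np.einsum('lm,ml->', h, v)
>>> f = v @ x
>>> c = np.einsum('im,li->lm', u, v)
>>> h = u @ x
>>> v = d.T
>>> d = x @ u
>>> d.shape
(5, 5)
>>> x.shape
(5, 5)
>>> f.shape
(11, 5)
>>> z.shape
(13, 29)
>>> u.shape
(5, 5)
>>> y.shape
()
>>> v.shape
()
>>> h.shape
(5, 5)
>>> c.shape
(11, 5)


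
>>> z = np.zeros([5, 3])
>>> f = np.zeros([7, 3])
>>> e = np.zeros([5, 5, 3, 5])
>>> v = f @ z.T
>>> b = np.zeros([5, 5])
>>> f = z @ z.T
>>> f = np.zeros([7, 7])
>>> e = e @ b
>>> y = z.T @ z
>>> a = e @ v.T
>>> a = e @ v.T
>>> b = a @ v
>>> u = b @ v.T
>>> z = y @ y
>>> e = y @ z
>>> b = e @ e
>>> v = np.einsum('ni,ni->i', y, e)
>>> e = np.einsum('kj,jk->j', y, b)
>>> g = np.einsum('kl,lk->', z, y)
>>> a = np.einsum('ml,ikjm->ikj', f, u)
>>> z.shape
(3, 3)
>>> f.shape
(7, 7)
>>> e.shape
(3,)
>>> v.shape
(3,)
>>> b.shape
(3, 3)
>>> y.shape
(3, 3)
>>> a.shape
(5, 5, 3)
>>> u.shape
(5, 5, 3, 7)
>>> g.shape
()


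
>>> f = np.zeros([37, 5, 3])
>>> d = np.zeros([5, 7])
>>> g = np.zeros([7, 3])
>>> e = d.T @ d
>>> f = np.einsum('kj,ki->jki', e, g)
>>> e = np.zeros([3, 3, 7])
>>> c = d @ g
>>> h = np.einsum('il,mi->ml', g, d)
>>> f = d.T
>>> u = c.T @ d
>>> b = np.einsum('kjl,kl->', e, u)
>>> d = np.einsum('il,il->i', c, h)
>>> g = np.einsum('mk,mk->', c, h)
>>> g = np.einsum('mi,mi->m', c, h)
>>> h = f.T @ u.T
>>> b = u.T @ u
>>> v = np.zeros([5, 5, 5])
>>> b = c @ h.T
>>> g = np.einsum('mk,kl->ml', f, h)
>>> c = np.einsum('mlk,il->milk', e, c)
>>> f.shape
(7, 5)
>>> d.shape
(5,)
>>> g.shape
(7, 3)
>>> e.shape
(3, 3, 7)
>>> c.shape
(3, 5, 3, 7)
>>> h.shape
(5, 3)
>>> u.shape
(3, 7)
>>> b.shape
(5, 5)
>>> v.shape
(5, 5, 5)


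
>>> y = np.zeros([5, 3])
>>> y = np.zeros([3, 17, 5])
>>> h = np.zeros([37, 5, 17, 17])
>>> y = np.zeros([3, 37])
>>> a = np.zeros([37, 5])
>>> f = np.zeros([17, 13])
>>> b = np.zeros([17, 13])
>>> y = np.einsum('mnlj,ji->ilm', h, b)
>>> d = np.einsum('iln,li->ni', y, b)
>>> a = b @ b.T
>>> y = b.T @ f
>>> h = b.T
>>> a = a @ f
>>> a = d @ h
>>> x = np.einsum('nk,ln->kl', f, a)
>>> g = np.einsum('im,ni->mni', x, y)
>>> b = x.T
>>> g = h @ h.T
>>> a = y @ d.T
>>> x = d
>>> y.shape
(13, 13)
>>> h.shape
(13, 17)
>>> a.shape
(13, 37)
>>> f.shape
(17, 13)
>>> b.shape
(37, 13)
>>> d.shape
(37, 13)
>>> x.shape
(37, 13)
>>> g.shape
(13, 13)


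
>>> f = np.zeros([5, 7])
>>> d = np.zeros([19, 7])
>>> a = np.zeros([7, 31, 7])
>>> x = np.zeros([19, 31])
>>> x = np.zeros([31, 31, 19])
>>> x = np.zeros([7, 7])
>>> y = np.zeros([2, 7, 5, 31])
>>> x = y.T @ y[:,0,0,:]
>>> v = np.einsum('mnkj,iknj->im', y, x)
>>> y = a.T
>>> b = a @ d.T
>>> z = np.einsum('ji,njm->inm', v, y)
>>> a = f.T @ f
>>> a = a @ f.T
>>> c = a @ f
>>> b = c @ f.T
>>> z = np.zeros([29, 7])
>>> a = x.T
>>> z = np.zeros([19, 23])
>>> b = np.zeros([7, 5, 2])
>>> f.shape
(5, 7)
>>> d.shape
(19, 7)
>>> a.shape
(31, 7, 5, 31)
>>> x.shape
(31, 5, 7, 31)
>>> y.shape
(7, 31, 7)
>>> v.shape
(31, 2)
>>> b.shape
(7, 5, 2)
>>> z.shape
(19, 23)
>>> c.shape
(7, 7)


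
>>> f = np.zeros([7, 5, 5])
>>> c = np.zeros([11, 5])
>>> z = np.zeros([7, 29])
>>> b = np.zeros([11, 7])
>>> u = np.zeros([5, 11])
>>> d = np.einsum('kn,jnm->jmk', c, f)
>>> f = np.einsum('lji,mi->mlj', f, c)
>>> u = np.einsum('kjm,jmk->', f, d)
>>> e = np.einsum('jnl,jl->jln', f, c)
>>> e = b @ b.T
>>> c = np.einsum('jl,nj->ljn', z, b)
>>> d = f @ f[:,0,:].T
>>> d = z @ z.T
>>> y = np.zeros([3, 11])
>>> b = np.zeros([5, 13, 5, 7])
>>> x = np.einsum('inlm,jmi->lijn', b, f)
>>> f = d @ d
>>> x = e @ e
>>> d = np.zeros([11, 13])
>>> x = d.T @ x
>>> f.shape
(7, 7)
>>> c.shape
(29, 7, 11)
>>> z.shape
(7, 29)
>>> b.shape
(5, 13, 5, 7)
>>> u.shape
()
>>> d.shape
(11, 13)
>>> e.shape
(11, 11)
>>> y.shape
(3, 11)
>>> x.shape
(13, 11)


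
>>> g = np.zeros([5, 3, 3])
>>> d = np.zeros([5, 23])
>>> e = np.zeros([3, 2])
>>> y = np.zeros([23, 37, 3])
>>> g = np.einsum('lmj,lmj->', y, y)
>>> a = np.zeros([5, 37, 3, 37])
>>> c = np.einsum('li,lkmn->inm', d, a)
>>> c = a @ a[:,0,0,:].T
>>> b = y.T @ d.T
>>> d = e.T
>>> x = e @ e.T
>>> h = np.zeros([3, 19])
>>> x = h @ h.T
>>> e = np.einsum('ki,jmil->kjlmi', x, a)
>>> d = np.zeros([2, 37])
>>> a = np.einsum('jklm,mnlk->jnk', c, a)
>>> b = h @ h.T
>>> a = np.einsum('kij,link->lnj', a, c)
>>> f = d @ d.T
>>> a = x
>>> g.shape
()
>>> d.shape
(2, 37)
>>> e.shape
(3, 5, 37, 37, 3)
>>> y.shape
(23, 37, 3)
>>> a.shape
(3, 3)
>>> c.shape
(5, 37, 3, 5)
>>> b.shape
(3, 3)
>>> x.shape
(3, 3)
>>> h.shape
(3, 19)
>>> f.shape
(2, 2)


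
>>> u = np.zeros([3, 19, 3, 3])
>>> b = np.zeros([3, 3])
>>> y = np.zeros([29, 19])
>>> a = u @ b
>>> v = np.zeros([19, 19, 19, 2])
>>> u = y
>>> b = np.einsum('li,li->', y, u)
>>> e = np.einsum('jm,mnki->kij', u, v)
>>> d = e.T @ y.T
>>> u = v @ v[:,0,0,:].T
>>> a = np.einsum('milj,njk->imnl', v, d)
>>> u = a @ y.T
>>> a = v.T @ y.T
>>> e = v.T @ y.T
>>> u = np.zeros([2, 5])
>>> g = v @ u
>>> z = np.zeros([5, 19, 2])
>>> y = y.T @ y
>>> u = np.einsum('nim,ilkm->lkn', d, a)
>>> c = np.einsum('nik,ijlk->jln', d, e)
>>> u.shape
(19, 19, 29)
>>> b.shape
()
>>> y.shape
(19, 19)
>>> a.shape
(2, 19, 19, 29)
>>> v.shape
(19, 19, 19, 2)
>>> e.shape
(2, 19, 19, 29)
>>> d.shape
(29, 2, 29)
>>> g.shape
(19, 19, 19, 5)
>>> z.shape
(5, 19, 2)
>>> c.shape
(19, 19, 29)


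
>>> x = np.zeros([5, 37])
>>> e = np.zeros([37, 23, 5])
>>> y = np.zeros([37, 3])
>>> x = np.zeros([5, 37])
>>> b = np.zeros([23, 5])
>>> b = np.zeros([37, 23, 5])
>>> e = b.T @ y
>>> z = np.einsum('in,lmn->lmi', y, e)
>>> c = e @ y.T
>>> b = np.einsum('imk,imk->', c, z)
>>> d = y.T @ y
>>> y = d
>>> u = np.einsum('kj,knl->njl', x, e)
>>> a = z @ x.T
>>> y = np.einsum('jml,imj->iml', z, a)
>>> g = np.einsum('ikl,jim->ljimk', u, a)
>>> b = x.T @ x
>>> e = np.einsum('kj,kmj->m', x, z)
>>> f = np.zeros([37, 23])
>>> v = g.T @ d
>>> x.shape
(5, 37)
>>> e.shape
(23,)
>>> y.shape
(5, 23, 37)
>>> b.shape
(37, 37)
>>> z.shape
(5, 23, 37)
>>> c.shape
(5, 23, 37)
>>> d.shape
(3, 3)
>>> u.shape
(23, 37, 3)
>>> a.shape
(5, 23, 5)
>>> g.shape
(3, 5, 23, 5, 37)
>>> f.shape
(37, 23)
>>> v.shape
(37, 5, 23, 5, 3)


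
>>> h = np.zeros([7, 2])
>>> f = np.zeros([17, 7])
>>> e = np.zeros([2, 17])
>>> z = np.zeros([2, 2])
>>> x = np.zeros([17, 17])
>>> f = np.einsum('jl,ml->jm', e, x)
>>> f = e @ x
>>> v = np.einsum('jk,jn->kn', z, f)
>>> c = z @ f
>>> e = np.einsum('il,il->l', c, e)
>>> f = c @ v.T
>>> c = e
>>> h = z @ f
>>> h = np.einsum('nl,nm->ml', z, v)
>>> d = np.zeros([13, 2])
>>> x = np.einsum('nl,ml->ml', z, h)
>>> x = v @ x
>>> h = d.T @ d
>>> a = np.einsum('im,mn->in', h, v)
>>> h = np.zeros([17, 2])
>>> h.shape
(17, 2)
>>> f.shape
(2, 2)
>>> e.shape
(17,)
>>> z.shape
(2, 2)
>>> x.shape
(2, 2)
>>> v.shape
(2, 17)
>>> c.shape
(17,)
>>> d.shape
(13, 2)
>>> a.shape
(2, 17)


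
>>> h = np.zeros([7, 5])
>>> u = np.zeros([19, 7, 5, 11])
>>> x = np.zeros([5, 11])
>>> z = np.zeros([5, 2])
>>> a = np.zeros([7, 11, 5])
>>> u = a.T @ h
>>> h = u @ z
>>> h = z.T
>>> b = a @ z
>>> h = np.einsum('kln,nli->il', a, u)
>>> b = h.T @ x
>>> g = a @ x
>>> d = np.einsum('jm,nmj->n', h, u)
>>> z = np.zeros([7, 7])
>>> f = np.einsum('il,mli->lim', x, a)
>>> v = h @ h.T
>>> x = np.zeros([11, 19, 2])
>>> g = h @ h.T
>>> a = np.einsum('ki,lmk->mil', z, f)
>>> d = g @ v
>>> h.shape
(5, 11)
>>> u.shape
(5, 11, 5)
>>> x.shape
(11, 19, 2)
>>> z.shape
(7, 7)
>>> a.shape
(5, 7, 11)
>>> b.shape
(11, 11)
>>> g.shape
(5, 5)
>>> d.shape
(5, 5)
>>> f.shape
(11, 5, 7)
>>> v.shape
(5, 5)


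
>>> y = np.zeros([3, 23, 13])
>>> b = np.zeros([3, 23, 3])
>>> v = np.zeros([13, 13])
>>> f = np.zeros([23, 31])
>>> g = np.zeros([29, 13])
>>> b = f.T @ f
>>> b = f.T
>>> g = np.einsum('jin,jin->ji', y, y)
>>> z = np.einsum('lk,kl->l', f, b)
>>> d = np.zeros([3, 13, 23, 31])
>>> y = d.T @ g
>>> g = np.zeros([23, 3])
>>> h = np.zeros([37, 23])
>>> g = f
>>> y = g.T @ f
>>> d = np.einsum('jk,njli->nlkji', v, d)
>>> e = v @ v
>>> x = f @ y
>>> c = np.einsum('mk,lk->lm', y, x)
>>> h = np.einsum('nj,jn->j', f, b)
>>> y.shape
(31, 31)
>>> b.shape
(31, 23)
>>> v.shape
(13, 13)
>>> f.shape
(23, 31)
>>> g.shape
(23, 31)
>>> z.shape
(23,)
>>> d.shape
(3, 23, 13, 13, 31)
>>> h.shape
(31,)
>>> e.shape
(13, 13)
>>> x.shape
(23, 31)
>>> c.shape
(23, 31)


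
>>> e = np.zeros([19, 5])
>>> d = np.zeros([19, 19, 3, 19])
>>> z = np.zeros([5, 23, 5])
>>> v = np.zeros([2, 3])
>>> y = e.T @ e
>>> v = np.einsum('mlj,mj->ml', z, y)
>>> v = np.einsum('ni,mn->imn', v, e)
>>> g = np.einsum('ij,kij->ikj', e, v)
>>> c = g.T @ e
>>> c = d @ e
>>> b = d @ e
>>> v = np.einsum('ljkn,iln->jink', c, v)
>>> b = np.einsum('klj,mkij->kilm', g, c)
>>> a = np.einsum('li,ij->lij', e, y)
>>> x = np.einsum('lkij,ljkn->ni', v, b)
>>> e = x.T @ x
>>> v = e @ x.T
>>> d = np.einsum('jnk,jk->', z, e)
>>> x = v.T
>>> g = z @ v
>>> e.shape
(5, 5)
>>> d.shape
()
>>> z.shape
(5, 23, 5)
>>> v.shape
(5, 19)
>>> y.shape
(5, 5)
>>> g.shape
(5, 23, 19)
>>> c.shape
(19, 19, 3, 5)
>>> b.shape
(19, 3, 23, 19)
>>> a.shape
(19, 5, 5)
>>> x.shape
(19, 5)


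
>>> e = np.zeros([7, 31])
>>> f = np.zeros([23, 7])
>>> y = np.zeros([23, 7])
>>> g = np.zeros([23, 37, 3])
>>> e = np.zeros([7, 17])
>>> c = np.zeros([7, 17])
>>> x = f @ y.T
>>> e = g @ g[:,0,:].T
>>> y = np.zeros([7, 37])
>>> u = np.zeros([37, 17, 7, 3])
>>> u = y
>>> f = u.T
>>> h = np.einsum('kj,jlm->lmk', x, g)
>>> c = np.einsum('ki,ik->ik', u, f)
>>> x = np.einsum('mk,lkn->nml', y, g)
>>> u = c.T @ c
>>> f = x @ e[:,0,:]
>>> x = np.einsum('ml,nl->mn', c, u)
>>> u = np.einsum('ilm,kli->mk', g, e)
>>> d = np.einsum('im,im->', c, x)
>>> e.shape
(23, 37, 23)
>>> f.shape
(3, 7, 23)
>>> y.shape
(7, 37)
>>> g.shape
(23, 37, 3)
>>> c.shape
(37, 7)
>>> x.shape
(37, 7)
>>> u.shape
(3, 23)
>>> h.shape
(37, 3, 23)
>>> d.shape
()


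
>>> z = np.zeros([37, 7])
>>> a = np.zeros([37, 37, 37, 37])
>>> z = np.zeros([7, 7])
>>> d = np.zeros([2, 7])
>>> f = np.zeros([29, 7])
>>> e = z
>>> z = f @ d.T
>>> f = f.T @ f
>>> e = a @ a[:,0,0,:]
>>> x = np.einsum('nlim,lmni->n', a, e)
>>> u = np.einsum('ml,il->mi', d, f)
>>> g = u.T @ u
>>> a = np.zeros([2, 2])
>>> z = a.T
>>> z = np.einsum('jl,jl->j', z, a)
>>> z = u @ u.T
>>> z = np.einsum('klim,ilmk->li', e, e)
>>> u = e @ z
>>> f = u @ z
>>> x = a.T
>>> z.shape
(37, 37)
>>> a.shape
(2, 2)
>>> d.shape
(2, 7)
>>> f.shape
(37, 37, 37, 37)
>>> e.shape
(37, 37, 37, 37)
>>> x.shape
(2, 2)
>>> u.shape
(37, 37, 37, 37)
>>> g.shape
(7, 7)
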